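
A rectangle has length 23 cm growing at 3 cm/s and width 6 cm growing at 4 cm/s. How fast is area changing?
110 cm²/s

A = lw
dA/dt = w·dl/dt + l·dw/dt = 6·3 + 23·4 = 110 cm²/s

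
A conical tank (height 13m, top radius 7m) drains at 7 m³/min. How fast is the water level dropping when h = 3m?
169/(63π) ≈ 0.8539 m/min

r/h = 7/13, so r = (7/13)h
V = (1/3)πr²h = (1/3)π((7/13)h)²h = (49/507)πh³
dV/dh = (49/169)πh²
dh/dt = (dV/dt)/(dV/dh) = -7/((49/169)π·3²) = -169/(63π) m/min
The level is dropping at 169/(63π) ≈ 0.8539 m/min.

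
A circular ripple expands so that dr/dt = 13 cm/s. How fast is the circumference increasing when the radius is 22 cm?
26π cm/s

C = 2πr
dC/dt = 2π · dr/dt = 2π · 13 = 26π cm/s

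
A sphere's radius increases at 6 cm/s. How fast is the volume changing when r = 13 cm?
4056π cm³/s

V = (4/3)πr³
dV/dt = dV/dr · dr/dt = 4πr² · 6
At r = 13: dV/dt = 4056π cm³/s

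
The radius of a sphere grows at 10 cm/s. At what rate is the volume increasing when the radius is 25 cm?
25000π cm³/s

V = (4/3)πr³
dV/dt = dV/dr · dr/dt = 4πr² · 10
At r = 25: dV/dt = 25000π cm³/s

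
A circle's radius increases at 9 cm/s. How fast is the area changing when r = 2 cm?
36π cm²/s

A = πr²
dA/dt = 2πr · dr/dt = 2π(2)(9) = 36π cm²/s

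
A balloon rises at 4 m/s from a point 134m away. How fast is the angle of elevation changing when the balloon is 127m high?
0.015725 rad/s

tan(θ) = y/134
sec²(θ) · dθ/dt = (1/134) · dy/dt
dθ/dt = cos²(θ)/134 · 4 = 134/(134² + 127²) · 4
dθ/dt = 0.015725 rad/s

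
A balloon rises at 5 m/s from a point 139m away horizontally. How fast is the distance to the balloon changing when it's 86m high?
430√26717/26717 ≈ 2.631 m/s

z² = 139² + y²
z = √(139² + 86²) = √26717
dz/dt = y/z · dy/dt = 86/√26717 · 5 = 430√26717/26717 ≈ 2.631 m/s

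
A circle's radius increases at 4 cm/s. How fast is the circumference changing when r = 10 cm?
8π cm/s

C = 2πr
dC/dt = 2π · dr/dt = 2π · 4 = 8π cm/s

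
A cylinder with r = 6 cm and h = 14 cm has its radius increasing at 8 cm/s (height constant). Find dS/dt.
416π cm²/s

S = 2πrh + 2πr² (lateral + bases)
dS/dt = (2πh + 4πr)·dr/dt = (2π·14 + 4π·6)·8
= 416π cm²/s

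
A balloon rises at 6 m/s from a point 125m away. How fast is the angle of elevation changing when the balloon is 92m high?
0.031135 rad/s

tan(θ) = y/125
sec²(θ) · dθ/dt = (1/125) · dy/dt
dθ/dt = cos²(θ)/125 · 6 = 125/(125² + 92²) · 6
dθ/dt = 0.031135 rad/s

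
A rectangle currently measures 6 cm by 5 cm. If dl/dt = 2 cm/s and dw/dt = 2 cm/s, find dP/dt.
8 cm/s

P = 2(l + w)
dP/dt = 2(dl/dt + dw/dt) = 2(2 + 2) = 8 cm/s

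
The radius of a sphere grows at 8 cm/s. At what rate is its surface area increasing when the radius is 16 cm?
1024π cm²/s

S = 4πr²
dS/dt = dS/dr · dr/dt = 8πr · 8
At r = 16: dS/dt = 1024π cm²/s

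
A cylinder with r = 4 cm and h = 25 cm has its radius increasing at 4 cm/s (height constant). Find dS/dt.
264π cm²/s

S = 2πrh + 2πr² (lateral + bases)
dS/dt = (2πh + 4πr)·dr/dt = (2π·25 + 4π·4)·4
= 264π cm²/s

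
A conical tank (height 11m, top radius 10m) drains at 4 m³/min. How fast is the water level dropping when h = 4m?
121/(400π) ≈ 0.09629 m/min

r/h = 10/11, so r = (10/11)h
V = (1/3)πr²h = (1/3)π((10/11)h)²h = (100/363)πh³
dV/dh = (100/121)πh²
dh/dt = (dV/dt)/(dV/dh) = -4/((100/121)π·4²) = -121/(400π) m/min
The level is dropping at 121/(400π) ≈ 0.09629 m/min.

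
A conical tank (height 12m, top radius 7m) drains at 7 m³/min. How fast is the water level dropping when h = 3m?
16/(7π) ≈ 0.7276 m/min

r/h = 7/12, so r = (7/12)h
V = (1/3)πr²h = (1/3)π((7/12)h)²h = (49/432)πh³
dV/dh = (49/144)πh²
dh/dt = (dV/dt)/(dV/dh) = -7/((49/144)π·3²) = -16/(7π) m/min
The level is dropping at 16/(7π) ≈ 0.7276 m/min.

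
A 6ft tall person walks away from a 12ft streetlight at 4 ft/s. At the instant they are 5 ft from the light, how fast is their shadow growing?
4 ft/s

By similar triangles: 12/(x+s) = 6/s
Solving: s = 6x/6
ds/dt = 6/6 · dx/dt = 1 · 4 = 4 ft/s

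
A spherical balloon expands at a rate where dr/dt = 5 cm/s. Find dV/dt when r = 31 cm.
19220π cm³/s

V = (4/3)πr³
dV/dt = dV/dr · dr/dt = 4πr² · 5
At r = 31: dV/dt = 19220π cm³/s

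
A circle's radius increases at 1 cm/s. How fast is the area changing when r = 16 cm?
32π cm²/s

A = πr²
dA/dt = 2πr · dr/dt = 2π(16)(1) = 32π cm²/s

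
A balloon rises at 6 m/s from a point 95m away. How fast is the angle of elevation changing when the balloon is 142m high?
0.019528 rad/s

tan(θ) = y/95
sec²(θ) · dθ/dt = (1/95) · dy/dt
dθ/dt = cos²(θ)/95 · 6 = 95/(95² + 142²) · 6
dθ/dt = 0.019528 rad/s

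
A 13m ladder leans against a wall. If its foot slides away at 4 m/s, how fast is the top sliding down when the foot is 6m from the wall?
24√133/133 ≈ 2.081 m/s

x² + y² = 13²
2x·dx/dt + 2y·dy/dt = 0
dy/dt = -x/y · dx/dt = -6/√133 · 4 = -24√133/133 m/s
The top is descending at 24√133/133 ≈ 2.081 m/s.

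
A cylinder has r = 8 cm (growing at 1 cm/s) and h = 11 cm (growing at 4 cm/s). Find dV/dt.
432π cm³/s

V = πr²h
dV/dt = 2πrh·dr/dt + πr²·dh/dt
= 2π(8)(11)(1) + π(8)²(4)
= 432π cm³/s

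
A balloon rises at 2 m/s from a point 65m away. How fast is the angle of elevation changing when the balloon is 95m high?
0.009811 rad/s

tan(θ) = y/65
sec²(θ) · dθ/dt = (1/65) · dy/dt
dθ/dt = cos²(θ)/65 · 2 = 65/(65² + 95²) · 2
dθ/dt = 0.009811 rad/s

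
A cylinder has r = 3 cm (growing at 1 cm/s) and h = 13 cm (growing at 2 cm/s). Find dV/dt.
96π cm³/s

V = πr²h
dV/dt = 2πrh·dr/dt + πr²·dh/dt
= 2π(3)(13)(1) + π(3)²(2)
= 96π cm³/s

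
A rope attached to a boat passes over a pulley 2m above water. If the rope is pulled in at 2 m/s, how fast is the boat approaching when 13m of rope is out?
26√165/165 ≈ 2.024 m/s

rope² = x² + 2²
x = √(13² - 2²) = √165
dx/dt = (rope/x) · d(rope)/dt = (13/√165) · (-2) = -26√165/165 m/s
The boat approaches at 26√165/165 ≈ 2.024 m/s.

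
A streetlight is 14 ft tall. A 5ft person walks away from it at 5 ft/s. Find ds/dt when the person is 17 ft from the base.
25/9 ft/s

By similar triangles: 14/(x+s) = 5/s
Solving: s = 5x/9
ds/dt = 5/9 · dx/dt = 5/9 · 5 = 25/9 ft/s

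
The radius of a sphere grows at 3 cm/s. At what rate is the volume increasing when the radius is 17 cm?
3468π cm³/s

V = (4/3)πr³
dV/dt = dV/dr · dr/dt = 4πr² · 3
At r = 17: dV/dt = 3468π cm³/s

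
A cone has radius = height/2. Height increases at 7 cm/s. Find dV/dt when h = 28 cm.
1372π cm³/s

V = (1/3)π(h/2)²h = πh³/12
dV/dt = πh²/4 · 7
At h = 28: dV/dt = 1372π cm³/s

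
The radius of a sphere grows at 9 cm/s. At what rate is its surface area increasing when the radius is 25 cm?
1800π cm²/s

S = 4πr²
dS/dt = dS/dr · dr/dt = 8πr · 9
At r = 25: dS/dt = 1800π cm²/s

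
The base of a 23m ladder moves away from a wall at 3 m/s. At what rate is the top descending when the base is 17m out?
17√15/20 ≈ 3.292 m/s

x² + y² = 23²
2x·dx/dt + 2y·dy/dt = 0
dy/dt = -x/y · dx/dt = -17/(4√15) · 3 = -17√15/20 m/s
The top is descending at 17√15/20 ≈ 3.292 m/s.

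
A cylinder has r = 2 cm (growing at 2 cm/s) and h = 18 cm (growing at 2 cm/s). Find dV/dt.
152π cm³/s

V = πr²h
dV/dt = 2πrh·dr/dt + πr²·dh/dt
= 2π(2)(18)(2) + π(2)²(2)
= 152π cm³/s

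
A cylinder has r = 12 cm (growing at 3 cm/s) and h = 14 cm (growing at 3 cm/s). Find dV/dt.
1440π cm³/s

V = πr²h
dV/dt = 2πrh·dr/dt + πr²·dh/dt
= 2π(12)(14)(3) + π(12)²(3)
= 1440π cm³/s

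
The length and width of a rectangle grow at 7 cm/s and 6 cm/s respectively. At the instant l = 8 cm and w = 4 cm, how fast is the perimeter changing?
26 cm/s

P = 2(l + w)
dP/dt = 2(dl/dt + dw/dt) = 2(7 + 6) = 26 cm/s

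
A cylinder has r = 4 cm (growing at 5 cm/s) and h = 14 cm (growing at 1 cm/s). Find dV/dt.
576π cm³/s

V = πr²h
dV/dt = 2πrh·dr/dt + πr²·dh/dt
= 2π(4)(14)(5) + π(4)²(1)
= 576π cm³/s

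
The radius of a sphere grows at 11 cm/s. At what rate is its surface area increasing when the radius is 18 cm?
1584π cm²/s

S = 4πr²
dS/dt = dS/dr · dr/dt = 8πr · 11
At r = 18: dS/dt = 1584π cm²/s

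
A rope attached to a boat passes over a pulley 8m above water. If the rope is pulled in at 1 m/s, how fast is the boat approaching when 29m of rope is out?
29√777/777 ≈ 1.04 m/s

rope² = x² + 8²
x = √(29² - 8²) = √777
dx/dt = (rope/x) · d(rope)/dt = (29/√777) · (-1) = -29√777/777 m/s
The boat approaches at 29√777/777 ≈ 1.04 m/s.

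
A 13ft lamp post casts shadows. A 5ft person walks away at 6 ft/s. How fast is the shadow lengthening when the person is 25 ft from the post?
15/4 ft/s

By similar triangles: 13/(x+s) = 5/s
Solving: s = 5x/8
ds/dt = 5/8 · dx/dt = 5/8 · 6 = 15/4 ft/s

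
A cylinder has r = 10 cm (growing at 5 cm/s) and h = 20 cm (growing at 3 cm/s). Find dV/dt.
2300π cm³/s

V = πr²h
dV/dt = 2πrh·dr/dt + πr²·dh/dt
= 2π(10)(20)(5) + π(10)²(3)
= 2300π cm³/s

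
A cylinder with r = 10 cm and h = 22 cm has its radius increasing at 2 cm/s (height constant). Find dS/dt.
168π cm²/s

S = 2πrh + 2πr² (lateral + bases)
dS/dt = (2πh + 4πr)·dr/dt = (2π·22 + 4π·10)·2
= 168π cm²/s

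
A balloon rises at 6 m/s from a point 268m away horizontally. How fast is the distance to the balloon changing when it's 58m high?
174√18797/18797 ≈ 1.269 m/s

z² = 268² + y²
z = √(268² + 58²) = 2√18797
dz/dt = y/z · dy/dt = 58/(2√18797) · 6 = 174√18797/18797 ≈ 1.269 m/s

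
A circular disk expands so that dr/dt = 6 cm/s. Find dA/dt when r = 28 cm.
336π cm²/s

A = πr²
dA/dt = 2πr · dr/dt = 2π(28)(6) = 336π cm²/s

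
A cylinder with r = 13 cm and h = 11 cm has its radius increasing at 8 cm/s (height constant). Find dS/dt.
592π cm²/s

S = 2πrh + 2πr² (lateral + bases)
dS/dt = (2πh + 4πr)·dr/dt = (2π·11 + 4π·13)·8
= 592π cm²/s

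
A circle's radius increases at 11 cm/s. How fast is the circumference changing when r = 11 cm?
22π cm/s

C = 2πr
dC/dt = 2π · dr/dt = 2π · 11 = 22π cm/s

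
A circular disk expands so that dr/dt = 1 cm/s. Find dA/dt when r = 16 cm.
32π cm²/s

A = πr²
dA/dt = 2πr · dr/dt = 2π(16)(1) = 32π cm²/s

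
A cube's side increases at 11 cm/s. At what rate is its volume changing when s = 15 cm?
7425 cm³/s

V = s³
dV/dt = 3s² · ds/dt = 3·15²·11 = 7425 cm³/s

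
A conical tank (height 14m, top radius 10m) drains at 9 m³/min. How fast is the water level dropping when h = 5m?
441/(625π) ≈ 0.2246 m/min

r/h = 10/14, so r = (5/7)h
V = (1/3)πr²h = (1/3)π((5/7)h)²h = (25/147)πh³
dV/dh = (25/49)πh²
dh/dt = (dV/dt)/(dV/dh) = -9/((25/49)π·5²) = -441/(625π) m/min
The level is dropping at 441/(625π) ≈ 0.2246 m/min.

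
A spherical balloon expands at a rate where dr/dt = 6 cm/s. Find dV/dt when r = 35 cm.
29400π cm³/s

V = (4/3)πr³
dV/dt = dV/dr · dr/dt = 4πr² · 6
At r = 35: dV/dt = 29400π cm³/s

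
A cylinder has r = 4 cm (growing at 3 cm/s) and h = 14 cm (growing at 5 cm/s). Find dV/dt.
416π cm³/s

V = πr²h
dV/dt = 2πrh·dr/dt + πr²·dh/dt
= 2π(4)(14)(3) + π(4)²(5)
= 416π cm³/s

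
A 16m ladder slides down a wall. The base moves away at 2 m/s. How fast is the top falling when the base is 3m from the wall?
6√247/247 ≈ 0.3818 m/s

x² + y² = 16²
2x·dx/dt + 2y·dy/dt = 0
dy/dt = -x/y · dx/dt = -3/√247 · 2 = -6√247/247 m/s
The top is descending at 6√247/247 ≈ 0.3818 m/s.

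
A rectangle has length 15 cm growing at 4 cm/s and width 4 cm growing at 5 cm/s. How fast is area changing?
91 cm²/s

A = lw
dA/dt = w·dl/dt + l·dw/dt = 4·4 + 15·5 = 91 cm²/s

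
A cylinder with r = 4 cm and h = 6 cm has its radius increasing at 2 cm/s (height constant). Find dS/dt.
56π cm²/s

S = 2πrh + 2πr² (lateral + bases)
dS/dt = (2πh + 4πr)·dr/dt = (2π·6 + 4π·4)·2
= 56π cm²/s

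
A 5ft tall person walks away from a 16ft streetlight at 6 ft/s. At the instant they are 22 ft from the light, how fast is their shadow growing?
30/11 ft/s

By similar triangles: 16/(x+s) = 5/s
Solving: s = 5x/11
ds/dt = 5/11 · dx/dt = 5/11 · 6 = 30/11 ft/s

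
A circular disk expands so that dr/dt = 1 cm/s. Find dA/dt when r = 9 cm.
18π cm²/s

A = πr²
dA/dt = 2πr · dr/dt = 2π(9)(1) = 18π cm²/s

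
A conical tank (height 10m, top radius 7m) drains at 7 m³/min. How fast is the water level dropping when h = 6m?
25/(63π) ≈ 0.1263 m/min

r/h = 7/10, so r = (7/10)h
V = (1/3)πr²h = (1/3)π((7/10)h)²h = (49/300)πh³
dV/dh = (49/100)πh²
dh/dt = (dV/dt)/(dV/dh) = -7/((49/100)π·6²) = -25/(63π) m/min
The level is dropping at 25/(63π) ≈ 0.1263 m/min.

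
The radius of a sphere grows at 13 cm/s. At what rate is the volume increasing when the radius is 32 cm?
53248π cm³/s

V = (4/3)πr³
dV/dt = dV/dr · dr/dt = 4πr² · 13
At r = 32: dV/dt = 53248π cm³/s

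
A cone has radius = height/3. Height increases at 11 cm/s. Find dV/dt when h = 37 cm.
15059π/9 cm³/s

V = (1/3)π(h/3)²h = πh³/27
dV/dt = πh²/9 · 11
At h = 37: dV/dt = 15059π/9 cm³/s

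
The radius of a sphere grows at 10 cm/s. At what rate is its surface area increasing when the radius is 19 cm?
1520π cm²/s

S = 4πr²
dS/dt = dS/dr · dr/dt = 8πr · 10
At r = 19: dS/dt = 1520π cm²/s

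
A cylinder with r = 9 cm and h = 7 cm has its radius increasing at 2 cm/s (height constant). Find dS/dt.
100π cm²/s

S = 2πrh + 2πr² (lateral + bases)
dS/dt = (2πh + 4πr)·dr/dt = (2π·7 + 4π·9)·2
= 100π cm²/s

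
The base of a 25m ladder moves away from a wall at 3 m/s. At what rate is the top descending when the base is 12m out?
36√481/481 ≈ 1.641 m/s

x² + y² = 25²
2x·dx/dt + 2y·dy/dt = 0
dy/dt = -x/y · dx/dt = -12/√481 · 3 = -36√481/481 m/s
The top is descending at 36√481/481 ≈ 1.641 m/s.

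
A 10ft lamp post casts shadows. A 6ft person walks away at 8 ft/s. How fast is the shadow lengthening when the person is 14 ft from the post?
12 ft/s

By similar triangles: 10/(x+s) = 6/s
Solving: s = 6x/4
ds/dt = 6/4 · dx/dt = 3/2 · 8 = 12 ft/s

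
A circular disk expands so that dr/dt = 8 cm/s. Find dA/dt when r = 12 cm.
192π cm²/s

A = πr²
dA/dt = 2πr · dr/dt = 2π(12)(8) = 192π cm²/s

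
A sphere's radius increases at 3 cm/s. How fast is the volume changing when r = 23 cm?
6348π cm³/s

V = (4/3)πr³
dV/dt = dV/dr · dr/dt = 4πr² · 3
At r = 23: dV/dt = 6348π cm³/s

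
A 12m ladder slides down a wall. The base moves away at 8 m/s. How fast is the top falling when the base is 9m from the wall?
24√7/7 ≈ 9.071 m/s

x² + y² = 12²
2x·dx/dt + 2y·dy/dt = 0
dy/dt = -x/y · dx/dt = -9/(3√7) · 8 = -24√7/7 m/s
The top is descending at 24√7/7 ≈ 9.071 m/s.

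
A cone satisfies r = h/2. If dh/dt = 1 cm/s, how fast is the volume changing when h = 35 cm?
1225π/4 cm³/s

V = (1/3)π(h/2)²h = πh³/12
dV/dt = πh²/4 · 1
At h = 35: dV/dt = 1225π/4 cm³/s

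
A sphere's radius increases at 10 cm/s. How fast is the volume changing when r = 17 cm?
11560π cm³/s

V = (4/3)πr³
dV/dt = dV/dr · dr/dt = 4πr² · 10
At r = 17: dV/dt = 11560π cm³/s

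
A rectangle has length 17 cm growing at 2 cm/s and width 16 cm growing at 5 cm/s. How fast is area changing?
117 cm²/s

A = lw
dA/dt = w·dl/dt + l·dw/dt = 16·2 + 17·5 = 117 cm²/s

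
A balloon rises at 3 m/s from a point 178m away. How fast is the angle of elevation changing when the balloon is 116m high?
0.01183 rad/s

tan(θ) = y/178
sec²(θ) · dθ/dt = (1/178) · dy/dt
dθ/dt = cos²(θ)/178 · 3 = 178/(178² + 116²) · 3
dθ/dt = 0.01183 rad/s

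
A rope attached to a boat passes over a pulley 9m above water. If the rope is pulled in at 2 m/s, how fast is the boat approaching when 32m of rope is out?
64√943/943 ≈ 2.084 m/s

rope² = x² + 9²
x = √(32² - 9²) = √943
dx/dt = (rope/x) · d(rope)/dt = (32/√943) · (-2) = -64√943/943 m/s
The boat approaches at 64√943/943 ≈ 2.084 m/s.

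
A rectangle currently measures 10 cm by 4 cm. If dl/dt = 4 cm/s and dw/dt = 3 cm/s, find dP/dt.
14 cm/s

P = 2(l + w)
dP/dt = 2(dl/dt + dw/dt) = 2(4 + 3) = 14 cm/s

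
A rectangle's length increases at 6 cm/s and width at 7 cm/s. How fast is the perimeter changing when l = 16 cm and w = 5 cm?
26 cm/s

P = 2(l + w)
dP/dt = 2(dl/dt + dw/dt) = 2(6 + 7) = 26 cm/s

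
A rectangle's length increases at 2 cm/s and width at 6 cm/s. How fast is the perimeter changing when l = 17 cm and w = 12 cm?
16 cm/s

P = 2(l + w)
dP/dt = 2(dl/dt + dw/dt) = 2(2 + 6) = 16 cm/s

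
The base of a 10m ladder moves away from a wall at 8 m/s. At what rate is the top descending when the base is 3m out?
24√91/91 ≈ 2.516 m/s

x² + y² = 10²
2x·dx/dt + 2y·dy/dt = 0
dy/dt = -x/y · dx/dt = -3/√91 · 8 = -24√91/91 m/s
The top is descending at 24√91/91 ≈ 2.516 m/s.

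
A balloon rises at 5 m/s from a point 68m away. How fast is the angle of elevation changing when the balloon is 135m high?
0.01488 rad/s

tan(θ) = y/68
sec²(θ) · dθ/dt = (1/68) · dy/dt
dθ/dt = cos²(θ)/68 · 5 = 68/(68² + 135²) · 5
dθ/dt = 0.01488 rad/s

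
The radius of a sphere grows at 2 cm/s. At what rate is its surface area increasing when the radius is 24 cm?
384π cm²/s

S = 4πr²
dS/dt = dS/dr · dr/dt = 8πr · 2
At r = 24: dS/dt = 384π cm²/s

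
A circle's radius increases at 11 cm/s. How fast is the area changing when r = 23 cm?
506π cm²/s

A = πr²
dA/dt = 2πr · dr/dt = 2π(23)(11) = 506π cm²/s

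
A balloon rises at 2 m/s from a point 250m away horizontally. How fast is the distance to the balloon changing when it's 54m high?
27√16354/8177 ≈ 0.4223 m/s

z² = 250² + y²
z = √(250² + 54²) = 2√16354
dz/dt = y/z · dy/dt = 54/(2√16354) · 2 = 27√16354/8177 ≈ 0.4223 m/s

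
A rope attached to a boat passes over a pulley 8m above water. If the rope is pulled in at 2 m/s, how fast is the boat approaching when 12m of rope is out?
6√5/5 ≈ 2.683 m/s

rope² = x² + 8²
x = √(12² - 8²) = 4√5
dx/dt = (rope/x) · d(rope)/dt = (12/(4√5)) · (-2) = -6√5/5 m/s
The boat approaches at 6√5/5 ≈ 2.683 m/s.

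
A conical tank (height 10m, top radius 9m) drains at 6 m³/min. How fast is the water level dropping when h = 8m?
25/(216π) ≈ 0.03684 m/min

r/h = 9/10, so r = (9/10)h
V = (1/3)πr²h = (1/3)π((9/10)h)²h = (27/100)πh³
dV/dh = (81/100)πh²
dh/dt = (dV/dt)/(dV/dh) = -6/((81/100)π·8²) = -25/(216π) m/min
The level is dropping at 25/(216π) ≈ 0.03684 m/min.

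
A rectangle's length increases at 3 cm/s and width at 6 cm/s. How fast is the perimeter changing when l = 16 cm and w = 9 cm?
18 cm/s

P = 2(l + w)
dP/dt = 2(dl/dt + dw/dt) = 2(3 + 6) = 18 cm/s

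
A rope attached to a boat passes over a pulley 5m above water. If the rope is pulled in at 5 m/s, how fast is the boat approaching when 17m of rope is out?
85√66/132 ≈ 5.231 m/s

rope² = x² + 5²
x = √(17² - 5²) = 2√66
dx/dt = (rope/x) · d(rope)/dt = (17/(2√66)) · (-5) = -85√66/132 m/s
The boat approaches at 85√66/132 ≈ 5.231 m/s.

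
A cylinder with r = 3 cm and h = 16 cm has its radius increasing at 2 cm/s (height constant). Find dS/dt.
88π cm²/s

S = 2πrh + 2πr² (lateral + bases)
dS/dt = (2πh + 4πr)·dr/dt = (2π·16 + 4π·3)·2
= 88π cm²/s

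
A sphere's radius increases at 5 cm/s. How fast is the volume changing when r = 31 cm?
19220π cm³/s

V = (4/3)πr³
dV/dt = dV/dr · dr/dt = 4πr² · 5
At r = 31: dV/dt = 19220π cm³/s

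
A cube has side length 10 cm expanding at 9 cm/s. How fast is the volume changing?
2700 cm³/s

V = s³
dV/dt = 3s² · ds/dt = 3·10²·9 = 2700 cm³/s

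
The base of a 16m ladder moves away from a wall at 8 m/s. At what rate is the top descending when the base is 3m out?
24√247/247 ≈ 1.527 m/s

x² + y² = 16²
2x·dx/dt + 2y·dy/dt = 0
dy/dt = -x/y · dx/dt = -3/√247 · 8 = -24√247/247 m/s
The top is descending at 24√247/247 ≈ 1.527 m/s.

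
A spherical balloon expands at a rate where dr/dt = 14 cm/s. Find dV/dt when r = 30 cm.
50400π cm³/s

V = (4/3)πr³
dV/dt = dV/dr · dr/dt = 4πr² · 14
At r = 30: dV/dt = 50400π cm³/s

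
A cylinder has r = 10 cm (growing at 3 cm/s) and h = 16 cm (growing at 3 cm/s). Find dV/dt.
1260π cm³/s

V = πr²h
dV/dt = 2πrh·dr/dt + πr²·dh/dt
= 2π(10)(16)(3) + π(10)²(3)
= 1260π cm³/s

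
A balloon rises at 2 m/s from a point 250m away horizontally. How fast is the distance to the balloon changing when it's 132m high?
132√19981/19981 ≈ 0.9338 m/s

z² = 250² + y²
z = √(250² + 132²) = 2√19981
dz/dt = y/z · dy/dt = 132/(2√19981) · 2 = 132√19981/19981 ≈ 0.9338 m/s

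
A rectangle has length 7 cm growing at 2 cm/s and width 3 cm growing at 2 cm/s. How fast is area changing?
20 cm²/s

A = lw
dA/dt = w·dl/dt + l·dw/dt = 3·2 + 7·2 = 20 cm²/s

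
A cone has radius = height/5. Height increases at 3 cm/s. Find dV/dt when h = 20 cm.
48π cm³/s

V = (1/3)π(h/5)²h = πh³/75
dV/dt = πh²/25 · 3
At h = 20: dV/dt = 48π cm³/s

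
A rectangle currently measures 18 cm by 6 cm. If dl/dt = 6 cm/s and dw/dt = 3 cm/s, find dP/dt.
18 cm/s

P = 2(l + w)
dP/dt = 2(dl/dt + dw/dt) = 2(6 + 3) = 18 cm/s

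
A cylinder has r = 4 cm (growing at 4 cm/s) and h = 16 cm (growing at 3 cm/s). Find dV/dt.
560π cm³/s

V = πr²h
dV/dt = 2πrh·dr/dt + πr²·dh/dt
= 2π(4)(16)(4) + π(4)²(3)
= 560π cm³/s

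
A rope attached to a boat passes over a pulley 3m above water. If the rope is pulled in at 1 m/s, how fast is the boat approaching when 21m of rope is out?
7√3/12 ≈ 1.01 m/s

rope² = x² + 3²
x = √(21² - 3²) = 12√3
dx/dt = (rope/x) · d(rope)/dt = (21/(12√3)) · (-1) = -7√3/12 m/s
The boat approaches at 7√3/12 ≈ 1.01 m/s.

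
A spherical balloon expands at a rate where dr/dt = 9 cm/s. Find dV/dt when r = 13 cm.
6084π cm³/s

V = (4/3)πr³
dV/dt = dV/dr · dr/dt = 4πr² · 9
At r = 13: dV/dt = 6084π cm³/s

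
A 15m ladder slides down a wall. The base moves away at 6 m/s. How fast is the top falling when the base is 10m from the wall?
12√5/5 ≈ 5.367 m/s

x² + y² = 15²
2x·dx/dt + 2y·dy/dt = 0
dy/dt = -x/y · dx/dt = -10/(5√5) · 6 = -12√5/5 m/s
The top is descending at 12√5/5 ≈ 5.367 m/s.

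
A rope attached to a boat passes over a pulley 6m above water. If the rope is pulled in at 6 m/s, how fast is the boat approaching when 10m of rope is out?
15/2 = 7.5 m/s

rope² = x² + 6²
x = √(10² - 6²) = 8
dx/dt = (rope/x) · d(rope)/dt = (10/8) · (-6) = -15/2 m/s
The boat approaches at 15/2 = 7.5 m/s.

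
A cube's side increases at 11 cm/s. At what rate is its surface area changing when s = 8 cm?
1056 cm²/s

A = 6s²
dA/dt = 12s · ds/dt = 12·8·11 = 1056 cm²/s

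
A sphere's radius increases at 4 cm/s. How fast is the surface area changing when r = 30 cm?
960π cm²/s

S = 4πr²
dS/dt = dS/dr · dr/dt = 8πr · 4
At r = 30: dS/dt = 960π cm²/s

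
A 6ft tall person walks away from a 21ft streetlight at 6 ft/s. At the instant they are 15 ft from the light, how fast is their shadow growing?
12/5 ft/s

By similar triangles: 21/(x+s) = 6/s
Solving: s = 6x/15
ds/dt = 6/15 · dx/dt = 2/5 · 6 = 12/5 ft/s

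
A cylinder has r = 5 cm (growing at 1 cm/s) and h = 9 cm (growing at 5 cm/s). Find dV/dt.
215π cm³/s

V = πr²h
dV/dt = 2πrh·dr/dt + πr²·dh/dt
= 2π(5)(9)(1) + π(5)²(5)
= 215π cm³/s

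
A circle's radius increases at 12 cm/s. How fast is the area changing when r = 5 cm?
120π cm²/s

A = πr²
dA/dt = 2πr · dr/dt = 2π(5)(12) = 120π cm²/s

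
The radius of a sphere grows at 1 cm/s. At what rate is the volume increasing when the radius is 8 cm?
256π cm³/s

V = (4/3)πr³
dV/dt = dV/dr · dr/dt = 4πr² · 1
At r = 8: dV/dt = 256π cm³/s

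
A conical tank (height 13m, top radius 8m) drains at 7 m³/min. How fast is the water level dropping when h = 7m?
169/(448π) ≈ 0.1201 m/min

r/h = 8/13, so r = (8/13)h
V = (1/3)πr²h = (1/3)π((8/13)h)²h = (64/507)πh³
dV/dh = (64/169)πh²
dh/dt = (dV/dt)/(dV/dh) = -7/((64/169)π·7²) = -169/(448π) m/min
The level is dropping at 169/(448π) ≈ 0.1201 m/min.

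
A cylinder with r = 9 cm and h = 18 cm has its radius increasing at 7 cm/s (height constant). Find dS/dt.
504π cm²/s

S = 2πrh + 2πr² (lateral + bases)
dS/dt = (2πh + 4πr)·dr/dt = (2π·18 + 4π·9)·7
= 504π cm²/s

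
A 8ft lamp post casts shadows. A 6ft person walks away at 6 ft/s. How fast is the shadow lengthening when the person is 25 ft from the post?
18 ft/s

By similar triangles: 8/(x+s) = 6/s
Solving: s = 6x/2
ds/dt = 6/2 · dx/dt = 3 · 6 = 18 ft/s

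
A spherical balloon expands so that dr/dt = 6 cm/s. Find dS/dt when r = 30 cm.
1440π cm²/s

S = 4πr²
dS/dt = dS/dr · dr/dt = 8πr · 6
At r = 30: dS/dt = 1440π cm²/s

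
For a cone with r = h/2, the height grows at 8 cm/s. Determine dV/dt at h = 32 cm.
2048π cm³/s

V = (1/3)π(h/2)²h = πh³/12
dV/dt = πh²/4 · 8
At h = 32: dV/dt = 2048π cm³/s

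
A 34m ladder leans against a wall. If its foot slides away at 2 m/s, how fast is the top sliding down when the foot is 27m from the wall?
54√427/427 ≈ 2.613 m/s

x² + y² = 34²
2x·dx/dt + 2y·dy/dt = 0
dy/dt = -x/y · dx/dt = -27/√427 · 2 = -54√427/427 m/s
The top is descending at 54√427/427 ≈ 2.613 m/s.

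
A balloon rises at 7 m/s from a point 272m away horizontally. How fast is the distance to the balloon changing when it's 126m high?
441√22465/22465 ≈ 2.942 m/s

z² = 272² + y²
z = √(272² + 126²) = 2√22465
dz/dt = y/z · dy/dt = 126/(2√22465) · 7 = 441√22465/22465 ≈ 2.942 m/s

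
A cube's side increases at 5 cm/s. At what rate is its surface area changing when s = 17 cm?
1020 cm²/s

A = 6s²
dA/dt = 12s · ds/dt = 12·17·5 = 1020 cm²/s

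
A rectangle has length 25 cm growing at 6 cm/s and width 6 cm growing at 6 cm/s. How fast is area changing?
186 cm²/s

A = lw
dA/dt = w·dl/dt + l·dw/dt = 6·6 + 25·6 = 186 cm²/s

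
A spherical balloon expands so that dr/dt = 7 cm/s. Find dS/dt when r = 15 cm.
840π cm²/s

S = 4πr²
dS/dt = dS/dr · dr/dt = 8πr · 7
At r = 15: dS/dt = 840π cm²/s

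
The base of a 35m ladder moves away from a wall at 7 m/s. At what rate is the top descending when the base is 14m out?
2√21/3 ≈ 3.055 m/s

x² + y² = 35²
2x·dx/dt + 2y·dy/dt = 0
dy/dt = -x/y · dx/dt = -14/(7√21) · 7 = -2√21/3 m/s
The top is descending at 2√21/3 ≈ 3.055 m/s.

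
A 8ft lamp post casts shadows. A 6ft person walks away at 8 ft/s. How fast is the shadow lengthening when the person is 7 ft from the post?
24 ft/s

By similar triangles: 8/(x+s) = 6/s
Solving: s = 6x/2
ds/dt = 6/2 · dx/dt = 3 · 8 = 24 ft/s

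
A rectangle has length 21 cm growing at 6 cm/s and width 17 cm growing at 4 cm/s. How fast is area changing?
186 cm²/s

A = lw
dA/dt = w·dl/dt + l·dw/dt = 17·6 + 21·4 = 186 cm²/s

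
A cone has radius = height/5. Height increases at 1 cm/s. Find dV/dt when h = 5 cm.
π cm³/s

V = (1/3)π(h/5)²h = πh³/75
dV/dt = πh²/25 · 1
At h = 5: dV/dt = π cm³/s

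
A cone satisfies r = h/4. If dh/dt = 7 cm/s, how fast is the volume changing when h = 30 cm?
1575π/4 cm³/s

V = (1/3)π(h/4)²h = πh³/48
dV/dt = πh²/16 · 7
At h = 30: dV/dt = 1575π/4 cm³/s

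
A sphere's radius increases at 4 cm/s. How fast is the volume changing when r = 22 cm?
7744π cm³/s

V = (4/3)πr³
dV/dt = dV/dr · dr/dt = 4πr² · 4
At r = 22: dV/dt = 7744π cm³/s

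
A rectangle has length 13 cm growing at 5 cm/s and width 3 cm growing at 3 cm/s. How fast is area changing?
54 cm²/s

A = lw
dA/dt = w·dl/dt + l·dw/dt = 3·5 + 13·3 = 54 cm²/s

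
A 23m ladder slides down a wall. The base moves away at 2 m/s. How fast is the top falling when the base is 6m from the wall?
12√493/493 ≈ 0.5405 m/s

x² + y² = 23²
2x·dx/dt + 2y·dy/dt = 0
dy/dt = -x/y · dx/dt = -6/√493 · 2 = -12√493/493 m/s
The top is descending at 12√493/493 ≈ 0.5405 m/s.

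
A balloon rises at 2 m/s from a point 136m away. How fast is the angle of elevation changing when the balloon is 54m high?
0.012703 rad/s

tan(θ) = y/136
sec²(θ) · dθ/dt = (1/136) · dy/dt
dθ/dt = cos²(θ)/136 · 2 = 136/(136² + 54²) · 2
dθ/dt = 0.012703 rad/s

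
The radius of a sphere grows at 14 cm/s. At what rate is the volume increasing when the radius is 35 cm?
68600π cm³/s

V = (4/3)πr³
dV/dt = dV/dr · dr/dt = 4πr² · 14
At r = 35: dV/dt = 68600π cm³/s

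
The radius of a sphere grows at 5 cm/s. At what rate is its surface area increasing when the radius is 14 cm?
560π cm²/s

S = 4πr²
dS/dt = dS/dr · dr/dt = 8πr · 5
At r = 14: dS/dt = 560π cm²/s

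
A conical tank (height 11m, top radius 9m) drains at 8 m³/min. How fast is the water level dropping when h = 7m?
968/(3969π) ≈ 0.07763 m/min

r/h = 9/11, so r = (9/11)h
V = (1/3)πr²h = (1/3)π((9/11)h)²h = (27/121)πh³
dV/dh = (81/121)πh²
dh/dt = (dV/dt)/(dV/dh) = -8/((81/121)π·7²) = -968/(3969π) m/min
The level is dropping at 968/(3969π) ≈ 0.07763 m/min.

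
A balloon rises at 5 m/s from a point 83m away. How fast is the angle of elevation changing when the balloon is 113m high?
0.021111 rad/s

tan(θ) = y/83
sec²(θ) · dθ/dt = (1/83) · dy/dt
dθ/dt = cos²(θ)/83 · 5 = 83/(83² + 113²) · 5
dθ/dt = 0.021111 rad/s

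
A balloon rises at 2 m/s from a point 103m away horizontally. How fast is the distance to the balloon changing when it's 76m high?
152√16385/16385 ≈ 1.187 m/s

z² = 103² + y²
z = √(103² + 76²) = √16385
dz/dt = y/z · dy/dt = 76/√16385 · 2 = 152√16385/16385 ≈ 1.187 m/s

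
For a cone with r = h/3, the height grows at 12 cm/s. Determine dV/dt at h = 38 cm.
5776π/3 cm³/s

V = (1/3)π(h/3)²h = πh³/27
dV/dt = πh²/9 · 12
At h = 38: dV/dt = 5776π/3 cm³/s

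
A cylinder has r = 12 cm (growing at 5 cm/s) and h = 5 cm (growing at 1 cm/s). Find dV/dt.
744π cm³/s

V = πr²h
dV/dt = 2πrh·dr/dt + πr²·dh/dt
= 2π(12)(5)(5) + π(12)²(1)
= 744π cm³/s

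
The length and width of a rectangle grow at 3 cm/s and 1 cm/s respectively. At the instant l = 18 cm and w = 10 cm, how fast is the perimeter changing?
8 cm/s

P = 2(l + w)
dP/dt = 2(dl/dt + dw/dt) = 2(3 + 1) = 8 cm/s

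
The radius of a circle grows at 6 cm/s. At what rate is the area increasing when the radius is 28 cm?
336π cm²/s

A = πr²
dA/dt = 2πr · dr/dt = 2π(28)(6) = 336π cm²/s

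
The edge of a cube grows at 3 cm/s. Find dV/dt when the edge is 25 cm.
5625 cm³/s

V = s³
dV/dt = 3s² · ds/dt = 3·25²·3 = 5625 cm³/s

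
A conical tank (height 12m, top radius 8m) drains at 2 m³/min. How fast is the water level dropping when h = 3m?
1/(2π) ≈ 0.1592 m/min

r/h = 8/12, so r = (2/3)h
V = (1/3)πr²h = (1/3)π((2/3)h)²h = (4/27)πh³
dV/dh = (4/9)πh²
dh/dt = (dV/dt)/(dV/dh) = -2/((4/9)π·3²) = -1/(2π) m/min
The level is dropping at 1/(2π) ≈ 0.1592 m/min.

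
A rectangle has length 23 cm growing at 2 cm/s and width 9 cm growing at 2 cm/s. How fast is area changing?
64 cm²/s

A = lw
dA/dt = w·dl/dt + l·dw/dt = 9·2 + 23·2 = 64 cm²/s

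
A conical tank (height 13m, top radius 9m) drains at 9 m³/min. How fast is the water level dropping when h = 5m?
169/(225π) ≈ 0.2391 m/min

r/h = 9/13, so r = (9/13)h
V = (1/3)πr²h = (1/3)π((9/13)h)²h = (27/169)πh³
dV/dh = (81/169)πh²
dh/dt = (dV/dt)/(dV/dh) = -9/((81/169)π·5²) = -169/(225π) m/min
The level is dropping at 169/(225π) ≈ 0.2391 m/min.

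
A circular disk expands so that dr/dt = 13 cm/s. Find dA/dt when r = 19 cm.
494π cm²/s

A = πr²
dA/dt = 2πr · dr/dt = 2π(19)(13) = 494π cm²/s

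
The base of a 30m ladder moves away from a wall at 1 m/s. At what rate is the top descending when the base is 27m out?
9√19/19 ≈ 2.065 m/s

x² + y² = 30²
2x·dx/dt + 2y·dy/dt = 0
dy/dt = -x/y · dx/dt = -27/(3√19) · 1 = -9√19/19 m/s
The top is descending at 9√19/19 ≈ 2.065 m/s.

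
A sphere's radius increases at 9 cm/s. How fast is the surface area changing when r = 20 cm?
1440π cm²/s

S = 4πr²
dS/dt = dS/dr · dr/dt = 8πr · 9
At r = 20: dS/dt = 1440π cm²/s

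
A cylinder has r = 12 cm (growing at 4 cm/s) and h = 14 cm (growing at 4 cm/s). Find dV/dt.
1920π cm³/s

V = πr²h
dV/dt = 2πrh·dr/dt + πr²·dh/dt
= 2π(12)(14)(4) + π(12)²(4)
= 1920π cm³/s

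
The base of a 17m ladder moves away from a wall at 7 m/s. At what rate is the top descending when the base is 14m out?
98√93/93 ≈ 10.16 m/s

x² + y² = 17²
2x·dx/dt + 2y·dy/dt = 0
dy/dt = -x/y · dx/dt = -14/√93 · 7 = -98√93/93 m/s
The top is descending at 98√93/93 ≈ 10.16 m/s.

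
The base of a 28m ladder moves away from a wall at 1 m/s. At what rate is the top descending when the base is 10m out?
5√19/57 ≈ 0.3824 m/s

x² + y² = 28²
2x·dx/dt + 2y·dy/dt = 0
dy/dt = -x/y · dx/dt = -10/(6√19) · 1 = -5√19/57 m/s
The top is descending at 5√19/57 ≈ 0.3824 m/s.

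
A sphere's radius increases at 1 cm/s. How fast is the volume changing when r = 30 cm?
3600π cm³/s

V = (4/3)πr³
dV/dt = dV/dr · dr/dt = 4πr² · 1
At r = 30: dV/dt = 3600π cm³/s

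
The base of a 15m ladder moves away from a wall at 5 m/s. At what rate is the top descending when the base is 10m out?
2√5 ≈ 4.472 m/s

x² + y² = 15²
2x·dx/dt + 2y·dy/dt = 0
dy/dt = -x/y · dx/dt = -10/(5√5) · 5 = -2√5 m/s
The top is descending at 2√5 ≈ 4.472 m/s.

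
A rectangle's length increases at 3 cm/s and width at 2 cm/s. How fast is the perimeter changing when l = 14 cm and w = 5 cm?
10 cm/s

P = 2(l + w)
dP/dt = 2(dl/dt + dw/dt) = 2(3 + 2) = 10 cm/s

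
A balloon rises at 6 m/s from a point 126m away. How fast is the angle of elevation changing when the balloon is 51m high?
0.040916 rad/s

tan(θ) = y/126
sec²(θ) · dθ/dt = (1/126) · dy/dt
dθ/dt = cos²(θ)/126 · 6 = 126/(126² + 51²) · 6
dθ/dt = 0.040916 rad/s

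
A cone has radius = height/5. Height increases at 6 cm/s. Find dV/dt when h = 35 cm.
294π cm³/s

V = (1/3)π(h/5)²h = πh³/75
dV/dt = πh²/25 · 6
At h = 35: dV/dt = 294π cm³/s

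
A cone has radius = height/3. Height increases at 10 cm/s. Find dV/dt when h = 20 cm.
4000π/9 cm³/s

V = (1/3)π(h/3)²h = πh³/27
dV/dt = πh²/9 · 10
At h = 20: dV/dt = 4000π/9 cm³/s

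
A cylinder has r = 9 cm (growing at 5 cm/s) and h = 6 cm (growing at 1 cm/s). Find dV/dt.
621π cm³/s

V = πr²h
dV/dt = 2πrh·dr/dt + πr²·dh/dt
= 2π(9)(6)(5) + π(9)²(1)
= 621π cm³/s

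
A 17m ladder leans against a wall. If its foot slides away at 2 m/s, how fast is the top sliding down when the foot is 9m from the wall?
9√13/26 ≈ 1.248 m/s

x² + y² = 17²
2x·dx/dt + 2y·dy/dt = 0
dy/dt = -x/y · dx/dt = -9/(4√13) · 2 = -9√13/26 m/s
The top is descending at 9√13/26 ≈ 1.248 m/s.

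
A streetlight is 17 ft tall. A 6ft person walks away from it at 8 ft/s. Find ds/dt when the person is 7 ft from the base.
48/11 ft/s

By similar triangles: 17/(x+s) = 6/s
Solving: s = 6x/11
ds/dt = 6/11 · dx/dt = 6/11 · 8 = 48/11 ft/s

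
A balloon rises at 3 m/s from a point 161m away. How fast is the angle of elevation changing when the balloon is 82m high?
0.014796 rad/s

tan(θ) = y/161
sec²(θ) · dθ/dt = (1/161) · dy/dt
dθ/dt = cos²(θ)/161 · 3 = 161/(161² + 82²) · 3
dθ/dt = 0.014796 rad/s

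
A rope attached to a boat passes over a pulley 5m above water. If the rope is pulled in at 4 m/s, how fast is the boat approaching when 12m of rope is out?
48√119/119 ≈ 4.4 m/s

rope² = x² + 5²
x = √(12² - 5²) = √119
dx/dt = (rope/x) · d(rope)/dt = (12/√119) · (-4) = -48√119/119 m/s
The boat approaches at 48√119/119 ≈ 4.4 m/s.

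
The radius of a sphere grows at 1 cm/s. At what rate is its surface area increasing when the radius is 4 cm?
32π cm²/s

S = 4πr²
dS/dt = dS/dr · dr/dt = 8πr · 1
At r = 4: dS/dt = 32π cm²/s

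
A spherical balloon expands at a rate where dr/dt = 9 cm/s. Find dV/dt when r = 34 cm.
41616π cm³/s

V = (4/3)πr³
dV/dt = dV/dr · dr/dt = 4πr² · 9
At r = 34: dV/dt = 41616π cm³/s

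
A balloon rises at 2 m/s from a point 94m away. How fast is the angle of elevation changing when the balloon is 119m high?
0.008175 rad/s

tan(θ) = y/94
sec²(θ) · dθ/dt = (1/94) · dy/dt
dθ/dt = cos²(θ)/94 · 2 = 94/(94² + 119²) · 2
dθ/dt = 0.008175 rad/s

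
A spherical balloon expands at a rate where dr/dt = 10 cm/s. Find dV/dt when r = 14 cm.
7840π cm³/s

V = (4/3)πr³
dV/dt = dV/dr · dr/dt = 4πr² · 10
At r = 14: dV/dt = 7840π cm³/s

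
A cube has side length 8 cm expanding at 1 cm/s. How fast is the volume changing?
192 cm³/s

V = s³
dV/dt = 3s² · ds/dt = 3·8²·1 = 192 cm³/s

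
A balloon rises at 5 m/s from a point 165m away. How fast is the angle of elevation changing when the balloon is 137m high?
0.017937 rad/s

tan(θ) = y/165
sec²(θ) · dθ/dt = (1/165) · dy/dt
dθ/dt = cos²(θ)/165 · 5 = 165/(165² + 137²) · 5
dθ/dt = 0.017937 rad/s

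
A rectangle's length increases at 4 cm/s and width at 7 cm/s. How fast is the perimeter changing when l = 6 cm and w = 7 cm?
22 cm/s

P = 2(l + w)
dP/dt = 2(dl/dt + dw/dt) = 2(4 + 7) = 22 cm/s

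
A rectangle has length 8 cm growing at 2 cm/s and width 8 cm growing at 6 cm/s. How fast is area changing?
64 cm²/s

A = lw
dA/dt = w·dl/dt + l·dw/dt = 8·2 + 8·6 = 64 cm²/s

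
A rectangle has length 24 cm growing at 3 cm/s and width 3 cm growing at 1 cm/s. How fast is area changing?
33 cm²/s

A = lw
dA/dt = w·dl/dt + l·dw/dt = 3·3 + 24·1 = 33 cm²/s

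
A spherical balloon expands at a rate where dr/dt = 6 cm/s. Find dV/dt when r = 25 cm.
15000π cm³/s

V = (4/3)πr³
dV/dt = dV/dr · dr/dt = 4πr² · 6
At r = 25: dV/dt = 15000π cm³/s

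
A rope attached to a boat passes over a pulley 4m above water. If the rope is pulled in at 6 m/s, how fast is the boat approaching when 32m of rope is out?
16√7/7 ≈ 6.047 m/s

rope² = x² + 4²
x = √(32² - 4²) = 12√7
dx/dt = (rope/x) · d(rope)/dt = (32/(12√7)) · (-6) = -16√7/7 m/s
The boat approaches at 16√7/7 ≈ 6.047 m/s.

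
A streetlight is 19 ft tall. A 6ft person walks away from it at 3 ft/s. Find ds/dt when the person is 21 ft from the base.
18/13 ft/s

By similar triangles: 19/(x+s) = 6/s
Solving: s = 6x/13
ds/dt = 6/13 · dx/dt = 6/13 · 3 = 18/13 ft/s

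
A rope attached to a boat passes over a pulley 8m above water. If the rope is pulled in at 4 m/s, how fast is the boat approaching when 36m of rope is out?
36√77/77 ≈ 4.103 m/s

rope² = x² + 8²
x = √(36² - 8²) = 4√77
dx/dt = (rope/x) · d(rope)/dt = (36/(4√77)) · (-4) = -36√77/77 m/s
The boat approaches at 36√77/77 ≈ 4.103 m/s.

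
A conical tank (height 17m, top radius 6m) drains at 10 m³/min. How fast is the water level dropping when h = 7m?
1445/(882π) ≈ 0.5215 m/min

r/h = 6/17, so r = (6/17)h
V = (1/3)πr²h = (1/3)π((6/17)h)²h = (12/289)πh³
dV/dh = (36/289)πh²
dh/dt = (dV/dt)/(dV/dh) = -10/((36/289)π·7²) = -1445/(882π) m/min
The level is dropping at 1445/(882π) ≈ 0.5215 m/min.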